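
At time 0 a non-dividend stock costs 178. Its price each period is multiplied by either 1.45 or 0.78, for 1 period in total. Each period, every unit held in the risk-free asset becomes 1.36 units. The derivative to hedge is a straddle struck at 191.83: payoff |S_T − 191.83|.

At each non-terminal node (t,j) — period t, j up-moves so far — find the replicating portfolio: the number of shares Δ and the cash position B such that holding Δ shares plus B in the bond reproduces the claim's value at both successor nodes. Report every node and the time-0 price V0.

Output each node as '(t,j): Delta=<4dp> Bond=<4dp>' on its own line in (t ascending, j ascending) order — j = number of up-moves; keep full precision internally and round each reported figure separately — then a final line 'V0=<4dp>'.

The replicating-portfolio and risk-neutral prices coincide; use p* = (1.36−0.78)/(1.45−0.78) = 0.8657 for the latter.
Payoff layer (t=1): V(1,0)=52.9900, V(1,1)=66.2700
Node (0,0) S=178.0000: V=(p*·66.2700+(1−p*)·52.9900)/1.36=47.4163; Δ=(66.2700−52.9900)/(258.1000−138.8400)=0.1114; B=V−Δ·S=27.5954
Self-financing check: at every node Δ·S+B equals the discounted successor values.

(0,0): Delta=0.1114 Bond=27.5954
V0=47.4163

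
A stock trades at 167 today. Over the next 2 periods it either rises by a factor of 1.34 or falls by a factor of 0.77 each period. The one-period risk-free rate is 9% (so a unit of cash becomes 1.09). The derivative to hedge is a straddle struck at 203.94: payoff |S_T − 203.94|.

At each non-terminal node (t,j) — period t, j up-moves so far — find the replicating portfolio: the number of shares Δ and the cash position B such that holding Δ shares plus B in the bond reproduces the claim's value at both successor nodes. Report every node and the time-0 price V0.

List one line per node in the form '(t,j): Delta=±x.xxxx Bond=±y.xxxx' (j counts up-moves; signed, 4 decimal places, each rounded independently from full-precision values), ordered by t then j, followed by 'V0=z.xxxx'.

(0,0): Delta=0.0381 Bond=49.1904
(1,0): Delta=-1.0000 Bond=187.1009
(1,1): Delta=0.5041 Bond=-50.6664
V0=55.5454

No-arbitrage ⇒ martingale measure with p* = (R−d)/(u−d) = 0.5614.
At expiry t=2: V(2,0)=104.9257, V(2,1)=31.6294, V(2,2)=95.9252
  t=1,j=0: stock 128.5900 → up 172.3106 (V=31.6294), down 99.0143 (V=104.9257). Price 58.5109; hedge Δ=-1.0000, bond B=187.1009.
  t=1,j=1: stock 223.7800 → up 299.8652 (V=95.9252), down 172.3106 (V=31.6294). Price 62.1333; hedge Δ=0.5041, bond B=-50.6664.
  t=0,j=0: stock 167.0000 → up 223.7800 (V=62.1333), down 128.5900 (V=58.5109). Price 55.5454; hedge Δ=0.0381, bond B=49.1904.
Self-financing check: at every node Δ·S+B equals the discounted successor values.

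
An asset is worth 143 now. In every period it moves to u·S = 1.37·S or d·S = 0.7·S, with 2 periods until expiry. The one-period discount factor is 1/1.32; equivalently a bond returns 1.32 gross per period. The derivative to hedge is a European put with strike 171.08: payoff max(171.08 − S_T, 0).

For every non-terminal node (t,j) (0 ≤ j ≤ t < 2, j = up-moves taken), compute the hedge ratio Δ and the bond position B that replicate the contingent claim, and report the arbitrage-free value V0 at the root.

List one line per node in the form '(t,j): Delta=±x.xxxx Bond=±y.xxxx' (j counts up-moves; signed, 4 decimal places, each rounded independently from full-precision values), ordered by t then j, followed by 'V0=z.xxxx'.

Risk-neutral probability p* = (R−d)/(u−d) = (1.32−0.7)/(1.37−0.7) = 0.9254.
Terminal values V(2,·): V(2,0)=101.0100, V(2,1)=33.9430, V(2,2)=0.0000
Node (1,0) S=100.1000: V=(p*·33.9430+(1−p*)·101.0100)/1.32=29.5061; Δ=(33.9430−101.0100)/(137.1370−70.0700)=-1.0000; B=V−Δ·S=129.6061
Node (1,1) S=195.9100: V=(p*·0.0000+(1−p*)·33.9430)/1.32=1.9190; Δ=(0.0000−33.9430)/(268.3967−137.1370)=-0.2586; B=V−Δ·S=52.5802
Node (0,0) S=143.0000: V=(p*·1.9190+(1−p*)·29.5061)/1.32=3.0134; Δ=(1.9190−29.5061)/(195.9100−100.1000)=-0.2879; B=V−Δ·S=44.1882
Each (Δ,B) replicates both successor values, so the strategy is self-financing and V0 is arbitrage-free.

(0,0): Delta=-0.2879 Bond=44.1882
(1,0): Delta=-1.0000 Bond=129.6061
(1,1): Delta=-0.2586 Bond=52.5802
V0=3.0134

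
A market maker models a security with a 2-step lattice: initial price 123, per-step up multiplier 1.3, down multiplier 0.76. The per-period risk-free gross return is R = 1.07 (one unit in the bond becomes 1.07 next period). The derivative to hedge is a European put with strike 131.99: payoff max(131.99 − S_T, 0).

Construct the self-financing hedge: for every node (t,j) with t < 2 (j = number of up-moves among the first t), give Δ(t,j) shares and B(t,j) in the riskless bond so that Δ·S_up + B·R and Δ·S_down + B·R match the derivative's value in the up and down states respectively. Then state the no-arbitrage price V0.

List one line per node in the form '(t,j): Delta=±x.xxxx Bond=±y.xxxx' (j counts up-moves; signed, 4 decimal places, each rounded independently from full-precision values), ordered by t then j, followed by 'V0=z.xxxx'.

(0,0): Delta=-0.3871 Bond=61.7367
(1,0): Delta=-1.0000 Bond=123.3551
(1,1): Delta=-0.1212 Bond=23.5476
V0=14.1273

Risk-neutral probability p* = (R−d)/(u−d) = (1.07−0.76)/(1.3−0.76) = 0.5741.
Terminal values V(2,·): V(2,0)=60.9452, V(2,1)=10.4660, V(2,2)=0.0000
  t=1,j=0: stock 93.4800 → up 121.5240 (V=10.4660), down 71.0448 (V=60.9452). Price 29.8751; hedge Δ=-1.0000, bond B=123.3551.
  t=1,j=1: stock 159.9000 → up 207.8700 (V=0.0000), down 121.5240 (V=10.4660). Price 4.1661; hedge Δ=-0.1212, bond B=23.5476.
  t=0,j=0: stock 123.0000 → up 159.9000 (V=4.1661), down 93.4800 (V=29.8751). Price 14.1273; hedge Δ=-0.3871, bond B=61.7367.
Check: Δ(0,0)·S0 + B(0,0) = 14.1273 = V0.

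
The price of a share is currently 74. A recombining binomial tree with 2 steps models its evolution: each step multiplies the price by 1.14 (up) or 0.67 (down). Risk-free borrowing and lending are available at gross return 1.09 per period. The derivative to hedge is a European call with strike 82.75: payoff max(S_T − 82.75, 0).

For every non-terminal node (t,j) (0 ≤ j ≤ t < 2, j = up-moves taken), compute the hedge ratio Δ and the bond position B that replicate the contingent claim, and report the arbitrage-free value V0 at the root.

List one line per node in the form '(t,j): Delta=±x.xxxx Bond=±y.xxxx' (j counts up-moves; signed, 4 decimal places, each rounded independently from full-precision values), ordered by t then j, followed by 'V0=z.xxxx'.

(0,0): Delta=0.3163 Bond=-14.3893
(1,0): Delta=0.0000 Bond=0.0000
(1,1): Delta=0.3385 Bond=-17.5516
V0=9.0202

Under the risk-neutral measure, an up-move has probability p* = (R−d)/(u−d) = 0.8936 and values discount at R = 1.09.
Terminal payoffs: V(2,0)=0.0000, V(2,1)=0.0000, V(2,2)=13.4204
Node (1,0) S=49.5800: V=(p*·0.0000+(1−p*)·0.0000)/1.09=0.0000; Δ=(0.0000−0.0000)/(56.5212−33.2186)=0.0000; B=V−Δ·S=0.0000
Node (1,1) S=84.3600: V=(p*·13.4204+(1−p*)·0.0000)/1.09=11.0025; Δ=(13.4204−0.0000)/(96.1704−56.5212)=0.3385; B=V−Δ·S=-17.5516
Node (0,0) S=74.0000: V=(p*·11.0025+(1−p*)·0.0000)/1.09=9.0202; Δ=(11.0025−0.0000)/(84.3600−49.5800)=0.3163; B=V−Δ·S=-14.3893
The time-0 hedge costs 9.0202, which is the no-arbitrage price.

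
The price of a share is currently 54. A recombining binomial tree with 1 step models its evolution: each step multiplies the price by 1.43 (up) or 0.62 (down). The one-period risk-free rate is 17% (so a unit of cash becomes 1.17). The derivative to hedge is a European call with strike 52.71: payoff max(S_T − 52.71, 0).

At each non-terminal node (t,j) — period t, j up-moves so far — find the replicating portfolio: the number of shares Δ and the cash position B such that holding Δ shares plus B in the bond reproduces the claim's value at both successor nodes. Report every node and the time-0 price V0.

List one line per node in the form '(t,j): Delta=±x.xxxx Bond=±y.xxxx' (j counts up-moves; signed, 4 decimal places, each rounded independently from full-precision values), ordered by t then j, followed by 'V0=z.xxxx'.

(0,0): Delta=0.5604 Bond=-16.0348
V0=14.2244

The replicating-portfolio and risk-neutral prices coincide; use p* = (1.17−0.62)/(1.43−0.62) = 0.6790 for the latter.
Terminal values V(1,·): V(1,0)=0.0000, V(1,1)=24.5100
  t=0,j=0: stock 54.0000 → up 77.2200 (V=24.5100), down 33.4800 (V=0.0000). Price 14.2244; hedge Δ=0.5604, bond B=-16.0348.
Root portfolio cost Δ·54+B reproduces V0=14.2244.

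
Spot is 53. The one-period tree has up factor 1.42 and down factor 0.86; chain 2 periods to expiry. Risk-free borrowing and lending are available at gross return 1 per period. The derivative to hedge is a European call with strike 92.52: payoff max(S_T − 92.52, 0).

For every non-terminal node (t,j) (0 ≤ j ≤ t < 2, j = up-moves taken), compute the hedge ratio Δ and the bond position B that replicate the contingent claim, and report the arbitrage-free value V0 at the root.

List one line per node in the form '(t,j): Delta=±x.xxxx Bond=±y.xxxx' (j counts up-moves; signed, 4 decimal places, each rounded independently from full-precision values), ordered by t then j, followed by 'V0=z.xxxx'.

(0,0): Delta=0.1209 Bond=-5.5091
(1,0): Delta=0.0000 Bond=0.0000
(1,1): Delta=0.3405 Bond=-22.0363
V0=0.8968

Risk-neutral probability p* = (R−d)/(u−d) = (1−0.86)/(1.42−0.86) = 0.2500.
Terminal values V(2,·): V(2,0)=0.0000, V(2,1)=0.0000, V(2,2)=14.3492
  t=1,j=0: stock 45.5800 → up 64.7236 (V=0.0000), down 39.1988 (V=0.0000). Price 0.0000; hedge Δ=0.0000, bond B=0.0000.
  t=1,j=1: stock 75.2600 → up 106.8692 (V=14.3492), down 64.7236 (V=0.0000). Price 3.5873; hedge Δ=0.3405, bond B=-22.0363.
  t=0,j=0: stock 53.0000 → up 75.2600 (V=3.5873), down 45.5800 (V=0.0000). Price 0.8968; hedge Δ=0.1209, bond B=-5.5091.
Self-financing check: at every node Δ·S+B equals the discounted successor values.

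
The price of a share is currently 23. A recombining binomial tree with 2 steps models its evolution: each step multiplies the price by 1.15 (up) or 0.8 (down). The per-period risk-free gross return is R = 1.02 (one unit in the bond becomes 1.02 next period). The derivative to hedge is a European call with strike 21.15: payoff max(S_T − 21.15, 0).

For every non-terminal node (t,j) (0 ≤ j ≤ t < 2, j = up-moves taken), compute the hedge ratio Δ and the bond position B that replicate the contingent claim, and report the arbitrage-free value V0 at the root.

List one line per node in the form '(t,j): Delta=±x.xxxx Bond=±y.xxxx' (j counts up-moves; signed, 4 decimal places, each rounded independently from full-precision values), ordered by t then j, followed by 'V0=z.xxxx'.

Risk-neutral probability p* = (R−d)/(u−d) = (1.02−0.8)/(1.15−0.8) = 0.6286.
At expiry t=2: V(2,0)=0.0000, V(2,1)=0.0100, V(2,2)=9.2675
Node (1,0) S=18.4000: V=(p*·0.0100+(1−p*)·0.0000)/1.02=0.0062; Δ=(0.0100−0.0000)/(21.1600−14.7200)=0.0016; B=V−Δ·S=-0.0224
Node (1,1) S=26.4500: V=(p*·9.2675+(1−p*)·0.0100)/1.02=5.7147; Δ=(9.2675−0.0100)/(30.4175−21.1600)=1.0000; B=V−Δ·S=-20.7353
Node (0,0) S=23.0000: V=(p*·5.7147+(1−p*)·0.0062)/1.02=3.5239; Δ=(5.7147−0.0062)/(26.4500−18.4000)=0.7091; B=V−Δ·S=-12.7862
Root portfolio cost Δ·23+B reproduces V0=3.5239.

(0,0): Delta=0.7091 Bond=-12.7862
(1,0): Delta=0.0016 Bond=-0.0224
(1,1): Delta=1.0000 Bond=-20.7353
V0=3.5239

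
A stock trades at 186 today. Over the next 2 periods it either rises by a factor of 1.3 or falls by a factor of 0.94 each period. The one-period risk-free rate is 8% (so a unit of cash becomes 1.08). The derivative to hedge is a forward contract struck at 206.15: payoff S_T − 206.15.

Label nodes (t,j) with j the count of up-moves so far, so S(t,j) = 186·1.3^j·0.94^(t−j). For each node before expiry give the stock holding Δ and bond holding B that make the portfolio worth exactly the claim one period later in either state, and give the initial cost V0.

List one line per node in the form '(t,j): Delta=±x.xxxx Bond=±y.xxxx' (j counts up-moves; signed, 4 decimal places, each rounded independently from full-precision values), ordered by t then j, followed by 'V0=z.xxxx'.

Since d<R<u, set p* = (R−d)/(u−d) = 0.3889; price each node as the discounted p*-expectation of its children.
Terminal payoffs: V(2,0)=-41.8004, V(2,1)=21.1420, V(2,2)=108.1900
Node (1,0) S=174.8400: V=(p*·21.1420+(1−p*)·-41.8004)/1.08=-16.0396; Δ=(21.1420−-41.8004)/(227.2920−164.3496)=1.0000; B=V−Δ·S=-190.8796
Node (1,1) S=241.8000: V=(p*·108.1900+(1−p*)·21.1420)/1.08=50.9204; Δ=(108.1900−21.1420)/(314.3400−227.2920)=1.0000; B=V−Δ·S=-190.8796
Node (0,0) S=186.0000: V=(p*·50.9204+(1−p*)·-16.0396)/1.08=9.2596; Δ=(50.9204−-16.0396)/(241.8000−174.8400)=1.0000; B=V−Δ·S=-176.7404
Each (Δ,B) replicates both successor values, so the strategy is self-financing and V0 is arbitrage-free.

(0,0): Delta=1.0000 Bond=-176.7404
(1,0): Delta=1.0000 Bond=-190.8796
(1,1): Delta=1.0000 Bond=-190.8796
V0=9.2596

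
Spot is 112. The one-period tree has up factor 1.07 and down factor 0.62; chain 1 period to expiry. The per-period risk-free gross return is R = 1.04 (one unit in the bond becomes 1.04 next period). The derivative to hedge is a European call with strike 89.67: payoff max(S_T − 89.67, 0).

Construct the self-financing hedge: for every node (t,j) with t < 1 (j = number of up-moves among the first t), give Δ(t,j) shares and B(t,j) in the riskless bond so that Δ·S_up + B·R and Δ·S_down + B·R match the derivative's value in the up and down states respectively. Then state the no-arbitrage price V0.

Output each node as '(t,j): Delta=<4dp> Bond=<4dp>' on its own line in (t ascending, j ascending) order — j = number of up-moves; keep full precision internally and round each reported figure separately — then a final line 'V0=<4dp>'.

Since d<R<u, set p* = (R−d)/(u−d) = 0.9333; price each node as the discounted p*-expectation of its children.
Payoff layer (t=1): V(1,0)=0.0000, V(1,1)=30.1700
  t=0,j=0: stock 112.0000 → up 119.8400 (V=30.1700), down 69.4400 (V=0.0000). Price 27.0756; hedge Δ=0.5986, bond B=-39.9688.
Check: Δ(0,0)·S0 + B(0,0) = 27.0756 = V0.

(0,0): Delta=0.5986 Bond=-39.9688
V0=27.0756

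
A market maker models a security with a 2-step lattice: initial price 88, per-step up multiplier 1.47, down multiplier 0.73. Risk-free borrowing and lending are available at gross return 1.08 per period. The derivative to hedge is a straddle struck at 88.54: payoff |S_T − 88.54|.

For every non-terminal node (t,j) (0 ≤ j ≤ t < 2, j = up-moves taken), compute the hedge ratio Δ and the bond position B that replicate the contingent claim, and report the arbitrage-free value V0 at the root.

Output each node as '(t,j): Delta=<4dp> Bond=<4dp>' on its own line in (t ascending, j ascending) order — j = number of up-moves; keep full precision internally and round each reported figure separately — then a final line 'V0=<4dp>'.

(0,0): Delta=0.3759 Bond=-1.1501
(1,0): Delta=-0.7521 Bond=71.2164
(1,1): Delta=1.0000 Bond=-81.9815
V0=31.9252

Risk-neutral probability p* = (R−d)/(u−d) = (1.08−0.73)/(1.47−0.73) = 0.4730.
Terminal values V(2,·): V(2,0)=41.6448, V(2,1)=5.8928, V(2,2)=101.6192
  t=1,j=0: stock 64.2400 → up 94.4328 (V=5.8928), down 46.8952 (V=41.6448). Price 22.9028; hedge Δ=-0.7521, bond B=71.2164.
  t=1,j=1: stock 129.3600 → up 190.1592 (V=101.6192), down 94.4328 (V=5.8928). Price 47.3785; hedge Δ=1.0000, bond B=-81.9815.
  t=0,j=0: stock 88.0000 → up 129.3600 (V=47.3785), down 64.2400 (V=22.9028). Price 31.9252; hedge Δ=0.3759, bond B=-1.1501.
The time-0 hedge costs 31.9252, which is the no-arbitrage price.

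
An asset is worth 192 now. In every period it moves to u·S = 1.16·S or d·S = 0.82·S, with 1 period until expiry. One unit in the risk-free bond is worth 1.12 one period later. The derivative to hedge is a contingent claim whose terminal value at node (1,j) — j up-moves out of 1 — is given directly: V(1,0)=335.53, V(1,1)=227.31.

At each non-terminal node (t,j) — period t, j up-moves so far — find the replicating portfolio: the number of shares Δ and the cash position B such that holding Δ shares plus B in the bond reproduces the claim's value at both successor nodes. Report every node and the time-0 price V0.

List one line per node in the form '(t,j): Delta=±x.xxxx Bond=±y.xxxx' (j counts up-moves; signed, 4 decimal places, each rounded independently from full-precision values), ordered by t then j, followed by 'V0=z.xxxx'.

(0,0): Delta=-1.6578 Bond=532.6171
V0=214.3230

Risk-neutral probability p* = (R−d)/(u−d) = (1.12−0.82)/(1.16−0.82) = 0.8824.
Terminal payoffs: V(1,0)=335.5300, V(1,1)=227.3100
(0,0): S=192.0000. Δ = (V_up−V_dn)/(S_up−S_dn) = (227.3100−335.5300)/(222.7200−157.4400) = -1.6578. V = [p*·227.3100 + (1−p*)·335.5300]/1.12 = 214.3230. B = V − Δ·S = 532.6171.
The time-0 hedge costs 214.3230, which is the no-arbitrage price.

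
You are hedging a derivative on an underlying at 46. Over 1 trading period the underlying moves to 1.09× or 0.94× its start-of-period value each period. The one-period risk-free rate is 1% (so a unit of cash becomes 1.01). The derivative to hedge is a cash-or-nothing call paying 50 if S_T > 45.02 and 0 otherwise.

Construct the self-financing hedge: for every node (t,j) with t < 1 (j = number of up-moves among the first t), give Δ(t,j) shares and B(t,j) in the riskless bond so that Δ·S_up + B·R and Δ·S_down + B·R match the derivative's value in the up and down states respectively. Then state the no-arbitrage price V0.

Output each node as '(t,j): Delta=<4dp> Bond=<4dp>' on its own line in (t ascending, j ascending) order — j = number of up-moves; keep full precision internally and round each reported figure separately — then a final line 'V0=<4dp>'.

(0,0): Delta=7.2464 Bond=-310.2310
V0=23.1023

Since d<R<u, set p* = (R−d)/(u−d) = 0.4667; price each node as the discounted p*-expectation of its children.
At expiry t=1: V(1,0)=0.0000, V(1,1)=50.0000
Node (0,0) S=46.0000: V=(p*·50.0000+(1−p*)·0.0000)/1.01=23.1023; Δ=(50.0000−0.0000)/(50.1400−43.2400)=7.2464; B=V−Δ·S=-310.2310
Each (Δ,B) replicates both successor values, so the strategy is self-financing and V0 is arbitrage-free.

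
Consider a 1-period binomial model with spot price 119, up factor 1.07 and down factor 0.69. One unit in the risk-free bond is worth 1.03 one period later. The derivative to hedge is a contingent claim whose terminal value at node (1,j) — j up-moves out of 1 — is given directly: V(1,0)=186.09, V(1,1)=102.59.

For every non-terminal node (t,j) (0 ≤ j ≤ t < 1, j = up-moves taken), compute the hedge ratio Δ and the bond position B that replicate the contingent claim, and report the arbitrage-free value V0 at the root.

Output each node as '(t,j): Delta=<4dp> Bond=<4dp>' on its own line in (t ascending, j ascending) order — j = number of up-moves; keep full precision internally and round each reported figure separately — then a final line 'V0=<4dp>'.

The replicating-portfolio and risk-neutral prices coincide; use p* = (1.03−0.69)/(1.07−0.69) = 0.8947 for the latter.
At expiry t=1: V(1,0)=186.0900, V(1,1)=102.5900
  t=0,j=0: stock 119.0000 → up 127.3300 (V=102.5900), down 82.1100 (V=186.0900). Price 108.1354; hedge Δ=-1.8465, bond B=327.8723.
Check: Δ(0,0)·S0 + B(0,0) = 108.1354 = V0.

(0,0): Delta=-1.8465 Bond=327.8723
V0=108.1354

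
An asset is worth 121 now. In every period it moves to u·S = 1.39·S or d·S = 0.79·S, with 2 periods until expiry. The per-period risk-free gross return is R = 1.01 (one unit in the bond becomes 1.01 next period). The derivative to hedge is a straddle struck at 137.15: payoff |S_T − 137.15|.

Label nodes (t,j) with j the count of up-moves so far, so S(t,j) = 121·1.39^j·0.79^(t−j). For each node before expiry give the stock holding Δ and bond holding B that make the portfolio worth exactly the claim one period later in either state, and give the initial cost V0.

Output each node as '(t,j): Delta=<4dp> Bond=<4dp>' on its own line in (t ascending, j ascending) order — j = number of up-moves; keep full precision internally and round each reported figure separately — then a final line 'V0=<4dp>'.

(0,0): Delta=-0.0336 Bond=42.9805
(1,0): Delta=-1.0000 Bond=135.7921
(1,1): Delta=0.9152 Bond=-116.1582
V0=38.9195

Since d<R<u, set p* = (R−d)/(u−d) = 0.3667; price each node as the discounted p*-expectation of its children.
Terminal values V(2,·): V(2,0)=61.6339, V(2,1)=4.2799, V(2,2)=96.6341
(1,0): S=95.5900. Δ = (V_up−V_dn)/(S_up−S_dn) = (4.2799−61.6339)/(132.8701−75.5161) = -1.0000. V = [p*·4.2799 + (1−p*)·61.6339]/1.01 = 40.2021. B = V − Δ·S = 135.7921.
(1,1): S=168.1900. Δ = (V_up−V_dn)/(S_up−S_dn) = (96.6341−4.2799)/(233.7841−132.8701) = 0.9152. V = [p*·96.6341 + (1−p*)·4.2799]/1.01 = 37.7655. B = V − Δ·S = -116.1582.
(0,0): S=121.0000. Δ = (V_up−V_dn)/(S_up−S_dn) = (37.7655−40.2021)/(168.1900−95.5900) = -0.0336. V = [p*·37.7655 + (1−p*)·40.2021]/1.01 = 38.9195. B = V − Δ·S = 42.9805.
Root portfolio cost Δ·121+B reproduces V0=38.9195.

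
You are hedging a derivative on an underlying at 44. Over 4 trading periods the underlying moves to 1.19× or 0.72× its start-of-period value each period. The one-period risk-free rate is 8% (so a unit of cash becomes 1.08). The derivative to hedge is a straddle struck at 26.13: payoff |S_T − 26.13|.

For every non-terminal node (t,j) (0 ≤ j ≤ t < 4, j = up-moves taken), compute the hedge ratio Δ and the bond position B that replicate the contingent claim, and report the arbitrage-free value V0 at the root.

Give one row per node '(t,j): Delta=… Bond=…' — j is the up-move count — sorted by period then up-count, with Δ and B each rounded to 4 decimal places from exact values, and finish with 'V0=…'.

Under the risk-neutral measure, an up-move has probability p* = (R−d)/(u−d) = 0.7660 and values discount at R = 1.08.
Terminal values V(4,·): V(4,0)=14.3055, V(4,1)=6.5867, V(4,2)=6.1707, V(4,3)=27.2558, V(4,4)=62.1049
Node (3,0) S=16.4229: V=(p*·6.5867+(1−p*)·14.3055)/1.08=7.7715; Δ=(6.5867−14.3055)/(19.5433−11.8245)=-1.0000; B=V−Δ·S=24.1944
Node (3,1) S=27.1434: V=(p*·6.1707+(1−p*)·6.5867)/1.08=5.8038; Δ=(6.1707−6.5867)/(32.3007−19.5433)=-0.0326; B=V−Δ·S=6.6890
Node (3,2) S=44.8620: V=(p*·27.2558+(1−p*)·6.1707)/1.08=20.6676; Δ=(27.2558−6.1707)/(53.3858−32.3007)=1.0000; B=V−Δ·S=-24.1944
Node (3,3) S=74.1470: V=(p*·62.1049+(1−p*)·27.2558)/1.08=49.9526; Δ=(62.1049−27.2558)/(88.2349−53.3858)=1.0000; B=V−Δ·S=-24.1944
Node (2,0) S=22.8096: V=(p*·5.8038+(1−p*)·7.7715)/1.08=5.8003; Δ=(5.8038−7.7715)/(27.1434−16.4229)=-0.1836; B=V−Δ·S=9.9870
Node (2,1) S=37.6992: V=(p*·20.6676+(1−p*)·5.8038)/1.08=15.9156; Δ=(20.6676−5.8038)/(44.8620−27.1434)=0.8389; B=V−Δ·S=-15.7096
Node (2,2) S=62.3084: V=(p*·49.9526+(1−p*)·20.6676)/1.08=39.9061; Δ=(49.9526−20.6676)/(74.1470−44.8620)=1.0000; B=V−Δ·S=-22.4023
Node (1,0) S=31.6800: V=(p*·15.9156+(1−p*)·5.8003)/1.08=12.5446; Δ=(15.9156−5.8003)/(37.6992−22.8096)=0.6794; B=V−Δ·S=-8.9773
Node (1,1) S=52.3600: V=(p*·39.9061+(1−p*)·15.9156)/1.08=31.7512; Δ=(39.9061−15.9156)/(62.3084−37.6992)=0.9749; B=V−Δ·S=-19.2925
Node (0,0) S=44.0000: V=(p*·31.7512+(1−p*)·12.5446)/1.08=25.2371; Δ=(31.7512−12.5446)/(52.3600−31.6800)=0.9288; B=V−Δ·S=-15.6281
Each (Δ,B) replicates both successor values, so the strategy is self-financing and V0 is arbitrage-free.

(0,0): Delta=0.9288 Bond=-15.6281
(1,0): Delta=0.6794 Bond=-8.9773
(1,1): Delta=0.9749 Bond=-19.2925
(2,0): Delta=-0.1836 Bond=9.9870
(2,1): Delta=0.8389 Bond=-15.7096
(2,2): Delta=1.0000 Bond=-22.4023
(3,0): Delta=-1.0000 Bond=24.1944
(3,1): Delta=-0.0326 Bond=6.6890
(3,2): Delta=1.0000 Bond=-24.1944
(3,3): Delta=1.0000 Bond=-24.1944
V0=25.2371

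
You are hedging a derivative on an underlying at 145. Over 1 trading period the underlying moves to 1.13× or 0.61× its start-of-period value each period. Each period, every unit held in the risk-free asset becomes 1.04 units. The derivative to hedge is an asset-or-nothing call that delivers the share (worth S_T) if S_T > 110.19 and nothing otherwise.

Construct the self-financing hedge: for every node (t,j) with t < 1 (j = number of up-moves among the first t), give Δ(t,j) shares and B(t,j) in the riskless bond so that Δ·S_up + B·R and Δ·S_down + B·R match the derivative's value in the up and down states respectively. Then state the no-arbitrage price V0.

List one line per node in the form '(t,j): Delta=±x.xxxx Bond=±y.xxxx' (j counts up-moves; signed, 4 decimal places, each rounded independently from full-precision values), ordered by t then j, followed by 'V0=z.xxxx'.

Under the risk-neutral measure, an up-move has probability p* = (R−d)/(u−d) = 0.8269 and values discount at R = 1.04.
At expiry t=1: V(1,0)=0.0000, V(1,1)=163.8500
  t=0,j=0: stock 145.0000 → up 163.8500 (V=163.8500), down 88.4500 (V=0.0000). Price 130.2801; hedge Δ=2.1731, bond B=-184.8160.
Check: Δ(0,0)·S0 + B(0,0) = 130.2801 = V0.

(0,0): Delta=2.1731 Bond=-184.8160
V0=130.2801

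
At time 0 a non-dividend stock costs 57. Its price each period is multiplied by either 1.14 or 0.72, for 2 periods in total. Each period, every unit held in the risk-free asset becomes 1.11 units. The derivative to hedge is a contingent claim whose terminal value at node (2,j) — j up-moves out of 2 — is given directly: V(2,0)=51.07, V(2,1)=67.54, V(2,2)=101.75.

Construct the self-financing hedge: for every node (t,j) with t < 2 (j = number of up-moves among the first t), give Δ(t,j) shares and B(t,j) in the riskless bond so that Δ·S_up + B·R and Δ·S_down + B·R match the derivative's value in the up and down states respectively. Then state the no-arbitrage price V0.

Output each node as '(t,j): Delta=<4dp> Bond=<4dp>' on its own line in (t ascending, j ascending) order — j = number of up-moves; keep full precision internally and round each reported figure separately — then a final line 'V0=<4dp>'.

Under the risk-neutral measure, an up-move has probability p* = (R−d)/(u−d) = 0.9286 and values discount at R = 1.11.
Terminal values V(2,·): V(2,0)=51.0700, V(2,1)=67.5400, V(2,2)=101.7500
  t=1,j=0: stock 41.0400 → up 46.7856 (V=67.5400), down 29.5488 (V=51.0700). Price 59.7870; hedge Δ=0.9555, bond B=20.5727.
  t=1,j=1: stock 64.9800 → up 74.0772 (V=101.7500), down 46.7856 (V=67.5400). Price 89.4653; hedge Δ=1.2535, bond B=8.0129.
  t=0,j=0: stock 57.0000 → up 64.9800 (V=89.4653), down 41.0400 (V=59.7870). Price 78.6895; hedge Δ=1.2397, bond B=8.0270.
Each (Δ,B) replicates both successor values, so the strategy is self-financing and V0 is arbitrage-free.

(0,0): Delta=1.2397 Bond=8.0270
(1,0): Delta=0.9555 Bond=20.5727
(1,1): Delta=1.2535 Bond=8.0129
V0=78.6895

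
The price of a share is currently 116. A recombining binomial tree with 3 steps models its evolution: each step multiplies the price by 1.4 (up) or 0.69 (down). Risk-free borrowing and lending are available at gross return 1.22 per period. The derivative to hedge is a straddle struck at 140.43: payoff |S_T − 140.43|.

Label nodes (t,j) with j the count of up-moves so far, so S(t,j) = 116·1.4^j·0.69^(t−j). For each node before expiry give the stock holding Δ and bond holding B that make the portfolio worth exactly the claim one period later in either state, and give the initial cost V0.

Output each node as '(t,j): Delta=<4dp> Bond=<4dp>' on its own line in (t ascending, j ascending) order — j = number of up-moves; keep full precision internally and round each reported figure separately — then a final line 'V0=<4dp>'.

(0,0): Delta=0.5692 Bond=-15.5158
(1,0): Delta=-0.6458 Bond=78.3156
(1,1): Delta=0.7725 Bond=-51.9559
(2,0): Delta=-1.0000 Bond=115.1066
(2,1): Delta=-0.5865 Bond=88.9015
(2,2): Delta=1.0000 Bond=-115.1066
V0=50.5058

Since d<R<u, set p* = (R−d)/(u−d) = 0.7465; price each node as the discounted p*-expectation of its children.
Terminal values V(3,·): V(3,0)=102.3230, V(3,1)=63.1114, V(3,2)=16.4484, V(3,3)=177.8740
  t=2,j=0: stock 55.2276 → up 77.3186 (V=63.1114), down 38.1070 (V=102.3230). Price 59.8790; hedge Δ=-1.0000, bond B=115.1066.
  t=2,j=1: stock 112.0560 → up 156.8784 (V=16.4484), down 77.3186 (V=63.1114). Price 23.1791; hedge Δ=-0.5865, bond B=88.9015.
  t=2,j=2: stock 227.3600 → up 318.3040 (V=177.8740), down 156.8784 (V=16.4484). Price 112.2534; hedge Δ=1.0000, bond B=-115.1066.
  t=1,j=0: stock 80.0400 → up 112.0560 (V=23.1791), down 55.2276 (V=59.8790). Price 26.6256; hedge Δ=-0.6458, bond B=78.3156.
  t=1,j=1: stock 162.4000 → up 227.3600 (V=112.2534), down 112.0560 (V=23.1791). Price 73.5010; hedge Δ=0.7725, bond B=-51.9559.
  t=0,j=0: stock 116.0000 → up 162.4000 (V=73.5010), down 80.0400 (V=26.6256). Price 50.5058; hedge Δ=0.5692, bond B=-15.5158.
The time-0 hedge costs 50.5058, which is the no-arbitrage price.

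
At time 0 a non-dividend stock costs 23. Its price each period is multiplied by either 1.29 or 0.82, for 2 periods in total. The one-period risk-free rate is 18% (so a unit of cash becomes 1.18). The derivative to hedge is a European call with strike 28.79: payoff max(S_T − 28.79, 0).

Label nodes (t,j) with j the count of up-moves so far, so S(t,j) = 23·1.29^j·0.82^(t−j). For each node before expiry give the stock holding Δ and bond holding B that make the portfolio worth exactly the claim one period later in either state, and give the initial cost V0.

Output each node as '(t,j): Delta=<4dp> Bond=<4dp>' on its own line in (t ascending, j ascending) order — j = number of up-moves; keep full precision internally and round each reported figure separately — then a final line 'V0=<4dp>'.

(0,0): Delta=0.5695 Bond=-9.1025
(1,0): Delta=0.0000 Bond=0.0000
(1,1): Delta=0.6801 Bond=-14.0229
V0=3.9962

No-arbitrage ⇒ martingale measure with p* = (R−d)/(u−d) = 0.7660.
At expiry t=2: V(2,0)=0.0000, V(2,1)=0.0000, V(2,2)=9.4843
(1,0): S=18.8600. Δ = (V_up−V_dn)/(S_up−S_dn) = (0.0000−0.0000)/(24.3294−15.4652) = 0.0000. V = [p*·0.0000 + (1−p*)·0.0000]/1.18 = 0.0000. B = V − Δ·S = 0.0000.
(1,1): S=29.6700. Δ = (V_up−V_dn)/(S_up−S_dn) = (9.4843−0.0000)/(38.2743−24.3294) = 0.6801. V = [p*·9.4843 + (1−p*)·0.0000]/1.18 = 6.1564. B = V − Δ·S = -14.0229.
(0,0): S=23.0000. Δ = (V_up−V_dn)/(S_up−S_dn) = (6.1564−0.0000)/(29.6700−18.8600) = 0.5695. V = [p*·6.1564 + (1−p*)·0.0000]/1.18 = 3.9962. B = V − Δ·S = -9.1025.
Check: Δ(0,0)·S0 + B(0,0) = 3.9962 = V0.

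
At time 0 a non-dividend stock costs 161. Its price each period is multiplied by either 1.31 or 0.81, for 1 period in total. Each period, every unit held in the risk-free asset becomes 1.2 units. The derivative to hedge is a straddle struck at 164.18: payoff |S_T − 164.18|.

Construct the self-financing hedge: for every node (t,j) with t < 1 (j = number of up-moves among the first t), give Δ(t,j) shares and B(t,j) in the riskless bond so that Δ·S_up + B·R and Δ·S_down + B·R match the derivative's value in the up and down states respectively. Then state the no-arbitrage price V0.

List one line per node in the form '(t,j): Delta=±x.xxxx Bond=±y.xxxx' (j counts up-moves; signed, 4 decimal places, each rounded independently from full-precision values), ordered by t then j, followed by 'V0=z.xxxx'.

Since d<R<u, set p* = (R−d)/(u−d) = 0.7800; price each node as the discounted p*-expectation of its children.
Payoff layer (t=1): V(1,0)=33.7700, V(1,1)=46.7300
  t=0,j=0: stock 161.0000 → up 210.9100 (V=46.7300), down 130.4100 (V=33.7700). Price 36.5657; hedge Δ=0.1610, bond B=10.6457.
Root portfolio cost Δ·161+B reproduces V0=36.5657.

(0,0): Delta=0.1610 Bond=10.6457
V0=36.5657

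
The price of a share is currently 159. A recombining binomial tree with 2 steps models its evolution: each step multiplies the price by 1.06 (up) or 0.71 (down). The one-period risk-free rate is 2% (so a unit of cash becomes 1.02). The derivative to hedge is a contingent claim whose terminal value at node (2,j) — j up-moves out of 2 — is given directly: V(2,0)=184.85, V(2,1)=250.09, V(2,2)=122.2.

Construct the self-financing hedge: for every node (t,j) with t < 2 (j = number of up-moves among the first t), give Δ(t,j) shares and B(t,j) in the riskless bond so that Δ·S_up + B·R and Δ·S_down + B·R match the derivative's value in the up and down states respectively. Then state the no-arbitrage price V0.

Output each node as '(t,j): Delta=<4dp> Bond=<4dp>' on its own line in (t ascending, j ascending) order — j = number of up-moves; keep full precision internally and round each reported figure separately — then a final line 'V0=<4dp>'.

The replicating-portfolio and risk-neutral prices coincide; use p* = (1.02−0.71)/(1.06−0.71) = 0.8857 for the latter.
Terminal payoffs: V(2,0)=184.8500, V(2,1)=250.0900, V(2,2)=122.2000
  t=1,j=0: stock 112.8900 → up 119.6634 (V=250.0900), down 80.1519 (V=184.8500). Price 237.8765; hedge Δ=1.6512, bond B=51.4765.
  t=1,j=1: stock 168.5400 → up 178.6524 (V=122.2000), down 119.6634 (V=250.0900). Price 134.1333; hedge Δ=-2.1680, bond B=499.5333.
  t=0,j=0: stock 159.0000 → up 168.5400 (V=134.1333), down 112.8900 (V=237.8765). Price 143.1271; hedge Δ=-1.8642, bond B=439.5361.
Check: Δ(0,0)·S0 + B(0,0) = 143.1271 = V0.

(0,0): Delta=-1.8642 Bond=439.5361
(1,0): Delta=1.6512 Bond=51.4765
(1,1): Delta=-2.1680 Bond=499.5333
V0=143.1271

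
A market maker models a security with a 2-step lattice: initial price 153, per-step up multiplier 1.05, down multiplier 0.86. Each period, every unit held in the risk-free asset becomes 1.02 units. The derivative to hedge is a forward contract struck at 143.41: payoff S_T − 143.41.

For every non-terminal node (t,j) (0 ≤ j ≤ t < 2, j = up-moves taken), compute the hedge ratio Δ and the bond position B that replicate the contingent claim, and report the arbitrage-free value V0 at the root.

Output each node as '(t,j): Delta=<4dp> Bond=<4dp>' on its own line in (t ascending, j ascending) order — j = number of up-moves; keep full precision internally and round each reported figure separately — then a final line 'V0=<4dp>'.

(0,0): Delta=1.0000 Bond=-137.8412
(1,0): Delta=1.0000 Bond=-140.5980
(1,1): Delta=1.0000 Bond=-140.5980
V0=15.1588

Under the risk-neutral measure, an up-move has probability p* = (R−d)/(u−d) = 0.8421 and values discount at R = 1.02.
At expiry t=2: V(2,0)=-30.2512, V(2,1)=-5.2510, V(2,2)=25.2725
Node (1,0) S=131.5800: V=(p*·-5.2510+(1−p*)·-30.2512)/1.02=-9.0180; Δ=(-5.2510−-30.2512)/(138.1590−113.1588)=1.0000; B=V−Δ·S=-140.5980
Node (1,1) S=160.6500: V=(p*·25.2725+(1−p*)·-5.2510)/1.02=20.0520; Δ=(25.2725−-5.2510)/(168.6825−138.1590)=1.0000; B=V−Δ·S=-140.5980
Node (0,0) S=153.0000: V=(p*·20.0520+(1−p*)·-9.0180)/1.02=15.1588; Δ=(20.0520−-9.0180)/(160.6500−131.5800)=1.0000; B=V−Δ·S=-137.8412
Each (Δ,B) replicates both successor values, so the strategy is self-financing and V0 is arbitrage-free.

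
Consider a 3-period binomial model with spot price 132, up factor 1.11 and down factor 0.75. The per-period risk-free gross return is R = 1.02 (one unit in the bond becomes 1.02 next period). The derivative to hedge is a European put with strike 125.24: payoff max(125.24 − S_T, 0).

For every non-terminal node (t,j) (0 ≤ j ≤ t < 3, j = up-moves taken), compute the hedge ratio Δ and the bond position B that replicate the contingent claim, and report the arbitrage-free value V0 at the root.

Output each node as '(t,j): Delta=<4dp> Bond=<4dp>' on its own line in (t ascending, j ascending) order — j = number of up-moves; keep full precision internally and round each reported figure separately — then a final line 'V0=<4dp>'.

Risk-neutral probability p* = (R−d)/(u−d) = (1.02−0.75)/(1.11−0.75) = 0.7500.
Terminal values V(3,·): V(3,0)=69.5525, V(3,1)=42.8225, V(3,2)=3.2621, V(3,3)=0.0000
  t=2,j=0: stock 74.2500 → up 82.4175 (V=42.8225), down 55.6875 (V=69.5525). Price 48.5343; hedge Δ=-1.0000, bond B=122.7843.
  t=2,j=1: stock 109.8900 → up 121.9779 (V=3.2621), down 82.4175 (V=42.8225). Price 12.8943; hedge Δ=-1.0000, bond B=122.7843.
  t=2,j=2: stock 162.6372 → up 180.5273 (V=0.0000), down 121.9779 (V=3.2621). Price 0.7995; hedge Δ=-0.0557, bond B=9.8609.
  t=1,j=0: stock 99.0000 → up 109.8900 (V=12.8943), down 74.2500 (V=48.5343). Price 21.3768; hedge Δ=-1.0000, bond B=120.3768.
  t=1,j=1: stock 146.5200 → up 162.6372 (V=0.7995), down 109.8900 (V=12.8943). Price 3.7483; hedge Δ=-0.2293, bond B=37.3449.
  t=0,j=0: stock 132.0000 → up 146.5200 (V=3.7483), down 99.0000 (V=21.3768). Price 7.9955; hedge Δ=-0.3710, bond B=56.9636.
Each (Δ,B) replicates both successor values, so the strategy is self-financing and V0 is arbitrage-free.

(0,0): Delta=-0.3710 Bond=56.9636
(1,0): Delta=-1.0000 Bond=120.3768
(1,1): Delta=-0.2293 Bond=37.3449
(2,0): Delta=-1.0000 Bond=122.7843
(2,1): Delta=-1.0000 Bond=122.7843
(2,2): Delta=-0.0557 Bond=9.8609
V0=7.9955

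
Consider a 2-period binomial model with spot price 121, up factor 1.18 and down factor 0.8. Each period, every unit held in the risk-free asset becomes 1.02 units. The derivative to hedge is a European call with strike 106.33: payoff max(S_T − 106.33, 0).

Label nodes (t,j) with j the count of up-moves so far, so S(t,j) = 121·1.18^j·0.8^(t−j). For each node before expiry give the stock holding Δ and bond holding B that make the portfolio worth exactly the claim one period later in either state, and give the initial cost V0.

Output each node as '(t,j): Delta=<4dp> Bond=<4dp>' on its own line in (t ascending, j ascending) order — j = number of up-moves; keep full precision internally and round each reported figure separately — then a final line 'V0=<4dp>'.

Under the risk-neutral measure, an up-move has probability p* = (R−d)/(u−d) = 0.5789 and values discount at R = 1.02.
Terminal values V(2,·): V(2,0)=0.0000, V(2,1)=7.8940, V(2,2)=62.1504
Node (1,0) S=96.8000: V=(p*·7.8940+(1−p*)·0.0000)/1.02=4.4806; Δ=(7.8940−0.0000)/(114.2240−77.4400)=0.2146; B=V−Δ·S=-16.2931
Node (1,1) S=142.7800: V=(p*·62.1504+(1−p*)·7.8940)/1.02=38.5349; Δ=(62.1504−7.8940)/(168.4804−114.2240)=1.0000; B=V−Δ·S=-104.2451
Node (0,0) S=121.0000: V=(p*·38.5349+(1−p*)·4.4806)/1.02=23.7218; Δ=(38.5349−4.4806)/(142.7800−96.8000)=0.7406; B=V−Δ·S=-65.8948
Each (Δ,B) replicates both successor values, so the strategy is self-financing and V0 is arbitrage-free.

(0,0): Delta=0.7406 Bond=-65.8948
(1,0): Delta=0.2146 Bond=-16.2931
(1,1): Delta=1.0000 Bond=-104.2451
V0=23.7218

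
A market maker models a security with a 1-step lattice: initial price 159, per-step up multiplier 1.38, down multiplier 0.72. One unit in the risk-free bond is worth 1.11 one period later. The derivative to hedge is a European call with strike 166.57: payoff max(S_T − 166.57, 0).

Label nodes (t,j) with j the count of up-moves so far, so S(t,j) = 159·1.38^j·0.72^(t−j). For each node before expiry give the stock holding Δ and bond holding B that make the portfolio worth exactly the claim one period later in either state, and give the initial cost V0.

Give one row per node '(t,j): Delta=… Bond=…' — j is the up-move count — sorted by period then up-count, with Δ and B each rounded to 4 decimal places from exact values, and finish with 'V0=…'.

Since d<R<u, set p* = (R−d)/(u−d) = 0.5909; price each node as the discounted p*-expectation of its children.
At expiry t=1: V(1,0)=0.0000, V(1,1)=52.8500
  t=0,j=0: stock 159.0000 → up 219.4200 (V=52.8500), down 114.4800 (V=0.0000). Price 28.1347; hedge Δ=0.5036, bond B=-51.9410.
The time-0 hedge costs 28.1347, which is the no-arbitrage price.

(0,0): Delta=0.5036 Bond=-51.9410
V0=28.1347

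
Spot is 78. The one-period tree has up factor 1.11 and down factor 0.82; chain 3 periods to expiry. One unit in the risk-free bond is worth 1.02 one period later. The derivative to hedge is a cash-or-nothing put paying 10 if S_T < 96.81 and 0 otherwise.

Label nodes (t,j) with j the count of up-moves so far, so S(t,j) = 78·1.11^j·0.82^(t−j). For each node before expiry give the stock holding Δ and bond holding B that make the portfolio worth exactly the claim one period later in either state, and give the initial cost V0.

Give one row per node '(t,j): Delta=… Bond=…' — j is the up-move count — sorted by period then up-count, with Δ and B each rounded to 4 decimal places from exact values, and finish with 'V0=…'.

The replicating-portfolio and risk-neutral prices coincide; use p* = (1.02−0.82)/(1.11−0.82) = 0.6897 for the latter.
Terminal values V(3,·): V(3,0)=10.0000, V(3,1)=10.0000, V(3,2)=10.0000, V(3,3)=0.0000
Node (2,0) S=52.4472: V=(p*·10.0000+(1−p*)·10.0000)/1.02=9.8039; Δ=(10.0000−10.0000)/(58.2164−43.0067)=0.0000; B=V−Δ·S=9.8039
Node (2,1) S=70.9956: V=(p*·10.0000+(1−p*)·10.0000)/1.02=9.8039; Δ=(10.0000−10.0000)/(78.8051−58.2164)=0.0000; B=V−Δ·S=9.8039
Node (2,2) S=96.1038: V=(p*·0.0000+(1−p*)·10.0000)/1.02=3.0426; Δ=(0.0000−10.0000)/(106.6752−78.8051)=-0.3588; B=V−Δ·S=37.5254
Node (1,0) S=63.9600: V=(p*·9.8039+(1−p*)·9.8039)/1.02=9.6117; Δ=(9.8039−9.8039)/(70.9956−52.4472)=0.0000; B=V−Δ·S=9.6117
Node (1,1) S=86.5800: V=(p*·3.0426+(1−p*)·9.8039)/1.02=5.0401; Δ=(3.0426−9.8039)/(96.1038−70.9956)=-0.2693; B=V−Δ·S=28.3551
Node (0,0) S=78.0000: V=(p*·5.0401+(1−p*)·9.6117)/1.02=6.3322; Δ=(5.0401−9.6117)/(86.5800−63.9600)=-0.2021; B=V−Δ·S=22.0962
The time-0 hedge costs 6.3322, which is the no-arbitrage price.

(0,0): Delta=-0.2021 Bond=22.0962
(1,0): Delta=0.0000 Bond=9.6117
(1,1): Delta=-0.2693 Bond=28.3551
(2,0): Delta=0.0000 Bond=9.8039
(2,1): Delta=0.0000 Bond=9.8039
(2,2): Delta=-0.3588 Bond=37.5254
V0=6.3322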